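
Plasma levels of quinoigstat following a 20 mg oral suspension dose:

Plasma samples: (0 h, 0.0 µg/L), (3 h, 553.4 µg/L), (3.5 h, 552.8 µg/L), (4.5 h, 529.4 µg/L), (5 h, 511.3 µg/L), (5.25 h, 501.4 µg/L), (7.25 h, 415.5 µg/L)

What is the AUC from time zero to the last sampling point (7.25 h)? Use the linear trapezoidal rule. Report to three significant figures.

AUC = 2950 µg/L·h

Trapezoidal AUC_0→7.25:
  [0→3]: (0.0+553.4)/2 × 3 = 830.1
  [3→3.5]: (553.4+552.8)/2 × 0.5 = 276.55
  [3.5→4.5]: (552.8+529.4)/2 × 1 = 541.1
  [4.5→5]: (529.4+511.3)/2 × 0.5 = 260.175
  [5→5.25]: (511.3+501.4)/2 × 0.25 = 126.5875
  [5.25→7.25]: (501.4+415.5)/2 × 2 = 916.9
  Sum = 2951.4125 µg/L·h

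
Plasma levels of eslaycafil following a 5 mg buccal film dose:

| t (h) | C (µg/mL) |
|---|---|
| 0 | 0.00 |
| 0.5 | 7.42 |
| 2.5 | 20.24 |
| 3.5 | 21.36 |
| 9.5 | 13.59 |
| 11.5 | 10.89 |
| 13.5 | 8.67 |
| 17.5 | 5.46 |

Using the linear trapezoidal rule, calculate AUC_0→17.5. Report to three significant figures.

Trapezoidal AUC_0→17.5:
  [0→0.5]: (0.00+7.42)/2 × 0.5 = 1.855
  [0.5→2.5]: (7.42+20.24)/2 × 2 = 27.66
  [2.5→3.5]: (20.24+21.36)/2 × 1 = 20.8
  [3.5→9.5]: (21.36+13.59)/2 × 6 = 104.85
  [9.5→11.5]: (13.59+10.89)/2 × 2 = 24.48
  [11.5→13.5]: (10.89+8.67)/2 × 2 = 19.56
  [13.5→17.5]: (8.67+5.46)/2 × 4 = 28.26
  Sum = 227.465 µg/mL·h

AUC = 227 µg/mL·h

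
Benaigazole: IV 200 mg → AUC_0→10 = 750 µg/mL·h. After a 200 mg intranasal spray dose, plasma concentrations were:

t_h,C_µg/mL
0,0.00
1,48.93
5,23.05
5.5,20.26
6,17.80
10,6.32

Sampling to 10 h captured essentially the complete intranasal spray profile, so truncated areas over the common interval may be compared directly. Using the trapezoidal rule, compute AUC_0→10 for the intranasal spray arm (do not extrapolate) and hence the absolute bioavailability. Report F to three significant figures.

Trapezoidal AUC_0→10 (intranasal spray):
  [0→1]: (0.00+48.93)/2 × 1 = 24.465
  [1→5]: (48.93+23.05)/2 × 4 = 143.96
  [5→5.5]: (23.05+20.26)/2 × 0.5 = 10.8275
  [5.5→6]: (20.26+17.80)/2 × 0.5 = 9.515
  [6→10]: (17.80+6.32)/2 × 4 = 48.24
  Sum = 237.0075 µg/mL·h
F = (AUC_ev/D_ev)/(AUC_iv/D_iv) = (237.0075/200)/(750/200) = 1.1850375/3.75 = 0.3160

F = 0.316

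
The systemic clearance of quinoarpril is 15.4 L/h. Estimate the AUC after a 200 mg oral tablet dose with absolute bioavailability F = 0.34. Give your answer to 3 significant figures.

AUC = 4.42 mg/L·h

AUC_0→∞ = F × Dose / CL
        = 0.34 × 200 / 15.4 = 4.41558 mg/L·h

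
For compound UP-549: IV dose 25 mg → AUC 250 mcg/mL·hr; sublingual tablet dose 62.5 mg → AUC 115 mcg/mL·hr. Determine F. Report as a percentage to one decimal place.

F = 18.4%

F = (AUC_ev / D_ev) / (AUC_iv / D_iv)
  = (115/62.5) / (250/25)
  = 1.84 / 10 = 0.1840
  = 18.40%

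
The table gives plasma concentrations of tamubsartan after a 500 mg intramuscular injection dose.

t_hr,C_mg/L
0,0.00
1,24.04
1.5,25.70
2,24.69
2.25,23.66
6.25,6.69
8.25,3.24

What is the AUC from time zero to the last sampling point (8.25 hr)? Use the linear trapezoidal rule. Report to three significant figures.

AUC = 114 mg/L·hr

Trapezoidal AUC_0→8.25:
  [0→1]: (0.00+24.04)/2 × 1 = 12.02
  [1→1.5]: (24.04+25.70)/2 × 0.5 = 12.435
  [1.5→2]: (25.70+24.69)/2 × 0.5 = 12.5975
  [2→2.25]: (24.69+23.66)/2 × 0.25 = 6.04375
  [2.25→6.25]: (23.66+6.69)/2 × 4 = 60.7
  [6.25→8.25]: (6.69+3.24)/2 × 2 = 9.93
  Sum = 113.72625 mg/L·hr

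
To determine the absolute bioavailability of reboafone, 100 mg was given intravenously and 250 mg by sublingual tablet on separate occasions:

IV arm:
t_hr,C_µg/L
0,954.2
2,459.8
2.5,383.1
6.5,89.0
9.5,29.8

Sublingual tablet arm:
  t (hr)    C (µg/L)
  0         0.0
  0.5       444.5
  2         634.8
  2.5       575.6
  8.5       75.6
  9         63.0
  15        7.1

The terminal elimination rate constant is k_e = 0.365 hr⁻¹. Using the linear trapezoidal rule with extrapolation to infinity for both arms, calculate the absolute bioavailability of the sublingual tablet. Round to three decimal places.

Trapezoidal AUC_0→9.5 (IV):
  [0→2]: (954.2+459.8)/2 × 2 = 1414.0
  [2→2.5]: (459.8+383.1)/2 × 0.5 = 210.725
  [2.5→6.5]: (383.1+89.0)/2 × 4 = 944.2
  [6.5→9.5]: (89.0+29.8)/2 × 3 = 178.2
  Sum = 2747.125 µg/L·hr
IV tail: 29.8/0.365 = 81.644; AUC_iv,0→∞ = 2747.125 + 81.644 = 2828.769 µg/L·hr
Trapezoidal AUC_0→15 (sublingual tablet):
  [0→0.5]: (0.0+444.5)/2 × 0.5 = 111.125
  [0.5→2]: (444.5+634.8)/2 × 1.5 = 809.475
  [2→2.5]: (634.8+575.6)/2 × 0.5 = 302.6
  [2.5→8.5]: (575.6+75.6)/2 × 6 = 1953.6
  [8.5→9]: (75.6+63.0)/2 × 0.5 = 34.65
  [9→15]: (63.0+7.1)/2 × 6 = 210.3
  Sum = 3421.75 µg/L·hr
sublingual tablet tail: 7.1/0.365 = 19.452; AUC_ev,0→∞ = 3421.75 + 19.452 = 3441.202 µg/L·hr
F = (AUC_ev/D_ev)/(AUC_iv/D_iv) = (3441.202/250)/(2828.769/100) = 13.764808/28.28769 = 0.4866

F = 0.487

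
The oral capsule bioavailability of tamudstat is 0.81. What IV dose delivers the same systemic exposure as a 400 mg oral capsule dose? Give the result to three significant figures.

Systemic exposure from an extravascular dose = F × D_ev, so the equivalent IV dose is F × D_ev.
D_iv = F × D_ev = 0.81 × 400 = 324 mg

D_iv = 324 mg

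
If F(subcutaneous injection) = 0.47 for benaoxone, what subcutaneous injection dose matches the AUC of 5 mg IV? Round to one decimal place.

D_subcutaneous = 10.6 mg

For equal systemic exposure: F × D_ev = D_iv
D_ev = D_iv / F = 5 / 0.47 = 10.6383 mg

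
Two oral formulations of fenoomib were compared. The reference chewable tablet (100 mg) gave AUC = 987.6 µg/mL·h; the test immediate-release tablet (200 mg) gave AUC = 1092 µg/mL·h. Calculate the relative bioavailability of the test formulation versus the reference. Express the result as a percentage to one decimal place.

F_rel = (AUC_test/D_test) / (AUC_ref/D_ref)
      = (1092/200) / (987.6/100)
      = 5.46 / 9.876 = 0.5529 = 55.29%

F_rel = 55.3%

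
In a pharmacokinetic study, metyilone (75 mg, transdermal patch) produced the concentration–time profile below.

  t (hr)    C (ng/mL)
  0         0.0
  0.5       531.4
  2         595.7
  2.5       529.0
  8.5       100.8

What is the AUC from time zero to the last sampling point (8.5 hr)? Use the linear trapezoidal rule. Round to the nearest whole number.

AUC = 3149 ng/mL·hr

Trapezoidal AUC_0→8.5:
  [0→0.5]: (0.0+531.4)/2 × 0.5 = 132.85
  [0.5→2]: (531.4+595.7)/2 × 1.5 = 845.325
  [2→2.5]: (595.7+529.0)/2 × 0.5 = 281.175
  [2.5→8.5]: (529.0+100.8)/2 × 6 = 1889.4
  Sum = 3148.75 ng/mL·hr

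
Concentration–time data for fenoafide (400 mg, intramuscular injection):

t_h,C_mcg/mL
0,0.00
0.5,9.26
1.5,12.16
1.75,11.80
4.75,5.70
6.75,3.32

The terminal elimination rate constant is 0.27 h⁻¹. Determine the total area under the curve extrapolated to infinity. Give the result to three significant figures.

Trapezoidal AUC_0→6.75:
  [0→0.5]: (0.00+9.26)/2 × 0.5 = 2.315
  [0.5→1.5]: (9.26+12.16)/2 × 1 = 10.71
  [1.5→1.75]: (12.16+11.80)/2 × 0.25 = 2.995
  [1.75→4.75]: (11.80+5.70)/2 × 3 = 26.25
  [4.75→6.75]: (5.70+3.32)/2 × 2 = 9.02
  Sum = 51.29 mcg/mL·h
Extrapolated tail: C_last / k_e = 3.32 / 0.27 = 12.296
AUC_0→∞ = 51.29 + 12.296 = 63.586 mcg/mL·h

AUC = 63.6 mcg/mL·h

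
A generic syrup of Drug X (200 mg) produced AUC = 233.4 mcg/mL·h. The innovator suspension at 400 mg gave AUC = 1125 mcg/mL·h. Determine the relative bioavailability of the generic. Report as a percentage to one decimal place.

F_rel = (AUC_test/D_test) / (AUC_ref/D_ref)
      = (233.4/200) / (1125/400)
      = 1.167 / 2.8125 = 0.4149 = 41.49%

F_rel = 41.5%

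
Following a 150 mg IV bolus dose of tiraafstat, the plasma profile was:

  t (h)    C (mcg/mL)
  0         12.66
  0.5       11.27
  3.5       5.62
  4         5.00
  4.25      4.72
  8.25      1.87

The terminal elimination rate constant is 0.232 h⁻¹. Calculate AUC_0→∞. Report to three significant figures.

AUC = 56.4 mcg/mL·h

Trapezoidal AUC_0→8.25:
  [0→0.5]: (12.66+11.27)/2 × 0.5 = 5.9825
  [0.5→3.5]: (11.27+5.62)/2 × 3 = 25.335
  [3.5→4]: (5.62+5.00)/2 × 0.5 = 2.655
  [4→4.25]: (5.00+4.72)/2 × 0.25 = 1.215
  [4.25→8.25]: (4.72+1.87)/2 × 4 = 13.18
  Sum = 48.3675 mcg/mL·h
Extrapolated tail: C_last / k_e = 1.87 / 0.232 = 8.060
AUC_0→∞ = 48.3675 + 8.060 = 56.4275 mcg/mL·h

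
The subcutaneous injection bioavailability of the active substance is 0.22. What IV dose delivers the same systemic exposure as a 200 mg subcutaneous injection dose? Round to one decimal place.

Systemic exposure from an extravascular dose = F × D_ev, so the equivalent IV dose is F × D_ev.
D_iv = F × D_ev = 0.22 × 200 = 44 mg

D_iv = 44.0 mg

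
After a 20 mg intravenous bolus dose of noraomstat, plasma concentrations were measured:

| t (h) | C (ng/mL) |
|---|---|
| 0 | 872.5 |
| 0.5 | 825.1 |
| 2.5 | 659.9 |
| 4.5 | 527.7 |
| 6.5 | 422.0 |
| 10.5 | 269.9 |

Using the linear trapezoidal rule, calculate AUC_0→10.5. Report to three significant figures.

Trapezoidal AUC_0→10.5:
  [0→0.5]: (872.5+825.1)/2 × 0.5 = 424.4
  [0.5→2.5]: (825.1+659.9)/2 × 2 = 1485.0
  [2.5→4.5]: (659.9+527.7)/2 × 2 = 1187.6
  [4.5→6.5]: (527.7+422.0)/2 × 2 = 949.7
  [6.5→10.5]: (422.0+269.9)/2 × 4 = 1383.8
  Sum = 5430.5 ng/mL·h

AUC = 5430 ng/mL·h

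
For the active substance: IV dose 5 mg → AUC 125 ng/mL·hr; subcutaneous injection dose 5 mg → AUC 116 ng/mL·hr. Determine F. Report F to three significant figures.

F = 0.928

F = (AUC_ev / D_ev) / (AUC_iv / D_iv)
  = (116/5) / (125/5)
  = 23.2 / 25 = 0.9280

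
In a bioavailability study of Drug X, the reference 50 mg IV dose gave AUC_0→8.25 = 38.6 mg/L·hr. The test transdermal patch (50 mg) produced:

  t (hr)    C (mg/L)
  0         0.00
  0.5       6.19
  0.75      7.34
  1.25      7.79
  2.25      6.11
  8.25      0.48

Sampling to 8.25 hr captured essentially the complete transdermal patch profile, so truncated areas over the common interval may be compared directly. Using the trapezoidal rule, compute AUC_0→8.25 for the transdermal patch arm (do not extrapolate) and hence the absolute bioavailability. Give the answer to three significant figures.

F = 0.874

Trapezoidal AUC_0→8.25 (transdermal patch):
  [0→0.5]: (0.00+6.19)/2 × 0.5 = 1.5475
  [0.5→0.75]: (6.19+7.34)/2 × 0.25 = 1.69125
  [0.75→1.25]: (7.34+7.79)/2 × 0.5 = 3.7825
  [1.25→2.25]: (7.79+6.11)/2 × 1 = 6.95
  [2.25→8.25]: (6.11+0.48)/2 × 6 = 19.77
  Sum = 33.74125 mg/L·hr
F = (AUC_ev/D_ev)/(AUC_iv/D_iv) = (33.74125/50)/(38.6/50) = 0.674825/0.772 = 0.8741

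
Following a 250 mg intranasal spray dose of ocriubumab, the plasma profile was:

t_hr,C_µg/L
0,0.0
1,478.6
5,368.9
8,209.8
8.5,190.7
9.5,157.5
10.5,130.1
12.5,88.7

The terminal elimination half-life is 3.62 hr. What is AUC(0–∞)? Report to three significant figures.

Trapezoidal AUC_0→12.5:
  [0→1]: (0.0+478.6)/2 × 1 = 239.3
  [1→5]: (478.6+368.9)/2 × 4 = 1695.0
  [5→8]: (368.9+209.8)/2 × 3 = 868.05
  [8→8.5]: (209.8+190.7)/2 × 0.5 = 100.125
  [8.5→9.5]: (190.7+157.5)/2 × 1 = 174.1
  [9.5→10.5]: (157.5+130.1)/2 × 1 = 143.8
  [10.5→12.5]: (130.1+88.7)/2 × 2 = 218.8
  Sum = 3439.175 µg/L·hr
k_e = ln2 / t½ = 0.693147 / 3.62 = 0.1915 hr^-1
Extrapolated tail: C_last / k_e = 88.7 / 0.1915 = 463.185
AUC_0→∞ = 3439.175 + 463.185 = 3902.36 µg/L·hr

AUC = 3900 µg/L·hr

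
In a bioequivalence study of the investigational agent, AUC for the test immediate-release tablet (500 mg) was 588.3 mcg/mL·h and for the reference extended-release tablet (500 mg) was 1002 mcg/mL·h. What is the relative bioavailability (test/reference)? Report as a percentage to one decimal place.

F_rel = (AUC_test/D_test) / (AUC_ref/D_ref)
      = (588.3/500) / (1002/500)
      = 1.1766 / 2.004 = 0.5871 = 58.71%

F_rel = 58.7%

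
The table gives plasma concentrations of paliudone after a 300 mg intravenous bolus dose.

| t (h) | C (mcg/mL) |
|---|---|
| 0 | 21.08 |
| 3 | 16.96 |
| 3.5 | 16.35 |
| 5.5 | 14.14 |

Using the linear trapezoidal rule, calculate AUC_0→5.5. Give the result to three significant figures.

AUC = 95.9 mcg/mL·h

Trapezoidal AUC_0→5.5:
  [0→3]: (21.08+16.96)/2 × 3 = 57.06
  [3→3.5]: (16.96+16.35)/2 × 0.5 = 8.3275
  [3.5→5.5]: (16.35+14.14)/2 × 2 = 30.49
  Sum = 95.8775 mcg/mL·h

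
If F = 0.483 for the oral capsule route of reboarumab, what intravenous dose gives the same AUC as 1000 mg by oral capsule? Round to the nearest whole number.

D_iv = 483 mg

Systemic exposure from an extravascular dose = F × D_ev, so the equivalent IV dose is F × D_ev.
D_iv = F × D_ev = 0.483 × 1000 = 483 mg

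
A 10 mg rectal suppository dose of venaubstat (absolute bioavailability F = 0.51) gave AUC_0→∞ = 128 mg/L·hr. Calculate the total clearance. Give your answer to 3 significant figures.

CL = 0.0398 L/hr

CL = F × Dose / AUC_0→∞
   = 0.51 × 10 / 128 = 0.03984375 L/hr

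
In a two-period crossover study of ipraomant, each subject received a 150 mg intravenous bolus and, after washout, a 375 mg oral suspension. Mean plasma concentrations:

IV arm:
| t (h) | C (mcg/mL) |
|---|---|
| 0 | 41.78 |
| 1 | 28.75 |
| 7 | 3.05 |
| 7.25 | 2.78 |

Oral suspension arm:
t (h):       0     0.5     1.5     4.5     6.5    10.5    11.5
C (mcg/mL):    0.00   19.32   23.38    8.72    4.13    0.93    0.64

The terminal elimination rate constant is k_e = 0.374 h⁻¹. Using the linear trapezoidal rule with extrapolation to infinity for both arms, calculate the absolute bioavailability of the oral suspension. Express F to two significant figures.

F = 0.29

Trapezoidal AUC_0→7.25 (IV):
  [0→1]: (41.78+28.75)/2 × 1 = 35.265
  [1→7]: (28.75+3.05)/2 × 6 = 95.4
  [7→7.25]: (3.05+2.78)/2 × 0.25 = 0.72875
  Sum = 131.39375 mcg/mL·h
IV tail: 2.78/0.374 = 7.433; AUC_iv,0→∞ = 131.39375 + 7.433 = 138.82675 mcg/mL·h
Trapezoidal AUC_0→11.5 (oral suspension):
  [0→0.5]: (0.00+19.32)/2 × 0.5 = 4.83
  [0.5→1.5]: (19.32+23.38)/2 × 1 = 21.35
  [1.5→4.5]: (23.38+8.72)/2 × 3 = 48.15
  [4.5→6.5]: (8.72+4.13)/2 × 2 = 12.85
  [6.5→10.5]: (4.13+0.93)/2 × 4 = 10.12
  [10.5→11.5]: (0.93+0.64)/2 × 1 = 0.785
  Sum = 98.085 mcg/mL·h
oral suspension tail: 0.64/0.374 = 1.711; AUC_ev,0→∞ = 98.085 + 1.711 = 99.796 mcg/mL·h
F = (AUC_ev/D_ev)/(AUC_iv/D_iv) = (99.796/375)/(138.82675/150) = 0.266123/0.925512 = 0.2875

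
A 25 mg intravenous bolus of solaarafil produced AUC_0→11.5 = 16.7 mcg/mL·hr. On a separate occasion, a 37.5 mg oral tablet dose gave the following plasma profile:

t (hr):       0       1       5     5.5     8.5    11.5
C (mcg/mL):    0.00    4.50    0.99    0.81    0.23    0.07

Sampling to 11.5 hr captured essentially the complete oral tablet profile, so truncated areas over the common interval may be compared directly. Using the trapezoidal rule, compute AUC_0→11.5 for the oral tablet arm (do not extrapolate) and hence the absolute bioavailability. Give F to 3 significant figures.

F = 0.626

Trapezoidal AUC_0→11.5 (oral tablet):
  [0→1]: (0.00+4.50)/2 × 1 = 2.25
  [1→5]: (4.50+0.99)/2 × 4 = 10.98
  [5→5.5]: (0.99+0.81)/2 × 0.5 = 0.45
  [5.5→8.5]: (0.81+0.23)/2 × 3 = 1.56
  [8.5→11.5]: (0.23+0.07)/2 × 3 = 0.45
  Sum = 15.69 mcg/mL·hr
F = (AUC_ev/D_ev)/(AUC_iv/D_iv) = (15.69/37.5)/(16.7/25) = 0.4184/0.668 = 0.6263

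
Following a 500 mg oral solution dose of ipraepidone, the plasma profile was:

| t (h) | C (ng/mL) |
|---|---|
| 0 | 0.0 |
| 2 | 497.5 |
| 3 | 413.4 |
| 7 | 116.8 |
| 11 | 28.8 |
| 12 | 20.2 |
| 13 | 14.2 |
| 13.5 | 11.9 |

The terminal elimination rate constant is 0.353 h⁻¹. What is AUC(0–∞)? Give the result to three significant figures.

AUC = 2390 ng/mL·h

Trapezoidal AUC_0→13.5:
  [0→2]: (0.0+497.5)/2 × 2 = 497.5
  [2→3]: (497.5+413.4)/2 × 1 = 455.45
  [3→7]: (413.4+116.8)/2 × 4 = 1060.4
  [7→11]: (116.8+28.8)/2 × 4 = 291.2
  [11→12]: (28.8+20.2)/2 × 1 = 24.5
  [12→13]: (20.2+14.2)/2 × 1 = 17.2
  [13→13.5]: (14.2+11.9)/2 × 0.5 = 6.525
  Sum = 2352.775 ng/mL·h
Extrapolated tail: C_last / k_e = 11.9 / 0.353 = 33.711
AUC_0→∞ = 2352.775 + 33.711 = 2386.486 ng/mL·h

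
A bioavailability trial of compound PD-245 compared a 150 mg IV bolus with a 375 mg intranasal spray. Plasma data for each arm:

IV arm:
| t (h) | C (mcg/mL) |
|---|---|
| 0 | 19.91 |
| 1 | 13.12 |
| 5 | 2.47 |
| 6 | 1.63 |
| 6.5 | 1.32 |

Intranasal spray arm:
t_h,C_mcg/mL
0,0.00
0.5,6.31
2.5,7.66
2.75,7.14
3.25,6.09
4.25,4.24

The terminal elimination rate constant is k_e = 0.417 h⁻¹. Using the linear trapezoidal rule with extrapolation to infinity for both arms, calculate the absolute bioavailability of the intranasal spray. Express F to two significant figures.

Trapezoidal AUC_0→6.5 (IV):
  [0→1]: (19.91+13.12)/2 × 1 = 16.515
  [1→5]: (13.12+2.47)/2 × 4 = 31.18
  [5→6]: (2.47+1.63)/2 × 1 = 2.05
  [6→6.5]: (1.63+1.32)/2 × 0.5 = 0.7375
  Sum = 50.4825 mcg/mL·h
IV tail: 1.32/0.417 = 3.165; AUC_iv,0→∞ = 50.4825 + 3.165 = 53.6475 mcg/mL·h
Trapezoidal AUC_0→4.25 (intranasal spray):
  [0→0.5]: (0.00+6.31)/2 × 0.5 = 1.5775
  [0.5→2.5]: (6.31+7.66)/2 × 2 = 13.97
  [2.5→2.75]: (7.66+7.14)/2 × 0.25 = 1.85
  [2.75→3.25]: (7.14+6.09)/2 × 0.5 = 3.3075
  [3.25→4.25]: (6.09+4.24)/2 × 1 = 5.165
  Sum = 25.87 mcg/mL·h
intranasal spray tail: 4.24/0.417 = 10.168; AUC_ev,0→∞ = 25.87 + 10.168 = 36.038 mcg/mL·h
F = (AUC_ev/D_ev)/(AUC_iv/D_iv) = (36.038/375)/(53.6475/150) = 0.0961013/0.35765 = 0.2687

F = 0.27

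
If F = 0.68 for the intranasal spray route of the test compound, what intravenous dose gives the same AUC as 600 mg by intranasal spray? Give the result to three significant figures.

D_iv = 408 mg

Systemic exposure from an extravascular dose = F × D_ev, so the equivalent IV dose is F × D_ev.
D_iv = F × D_ev = 0.68 × 600 = 408 mg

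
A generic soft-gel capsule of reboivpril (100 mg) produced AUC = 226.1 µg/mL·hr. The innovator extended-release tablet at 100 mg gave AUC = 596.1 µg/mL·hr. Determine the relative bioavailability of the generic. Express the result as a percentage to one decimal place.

F_rel = (AUC_test/D_test) / (AUC_ref/D_ref)
      = (226.1/100) / (596.1/100)
      = 2.261 / 5.961 = 0.3793 = 37.93%

F_rel = 37.9%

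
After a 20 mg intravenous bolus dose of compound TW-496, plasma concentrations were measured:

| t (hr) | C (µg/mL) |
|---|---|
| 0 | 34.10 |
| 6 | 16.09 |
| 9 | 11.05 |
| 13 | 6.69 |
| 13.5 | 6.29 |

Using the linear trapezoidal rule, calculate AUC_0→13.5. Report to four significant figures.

AUC = 230.0 µg/mL·hr

Trapezoidal AUC_0→13.5:
  [0→6]: (34.10+16.09)/2 × 6 = 150.57
  [6→9]: (16.09+11.05)/2 × 3 = 40.71
  [9→13]: (11.05+6.69)/2 × 4 = 35.48
  [13→13.5]: (6.69+6.29)/2 × 0.5 = 3.245
  Sum = 230.005 µg/mL·hr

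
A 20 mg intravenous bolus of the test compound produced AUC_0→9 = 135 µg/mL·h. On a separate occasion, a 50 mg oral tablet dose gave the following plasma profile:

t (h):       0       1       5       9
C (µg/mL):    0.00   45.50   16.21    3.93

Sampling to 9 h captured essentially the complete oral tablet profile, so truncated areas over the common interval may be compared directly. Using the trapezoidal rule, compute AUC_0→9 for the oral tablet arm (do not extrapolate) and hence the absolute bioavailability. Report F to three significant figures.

F = 0.552

Trapezoidal AUC_0→9 (oral tablet):
  [0→1]: (0.00+45.50)/2 × 1 = 22.75
  [1→5]: (45.50+16.21)/2 × 4 = 123.42
  [5→9]: (16.21+3.93)/2 × 4 = 40.28
  Sum = 186.45 µg/mL·h
F = (AUC_ev/D_ev)/(AUC_iv/D_iv) = (186.45/50)/(135/20) = 3.729/6.75 = 0.5524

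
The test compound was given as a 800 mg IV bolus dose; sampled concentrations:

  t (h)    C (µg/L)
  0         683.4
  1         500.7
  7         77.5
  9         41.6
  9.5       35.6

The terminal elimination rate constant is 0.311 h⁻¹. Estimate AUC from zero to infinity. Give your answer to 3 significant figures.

AUC = 2580 µg/L·h

Trapezoidal AUC_0→9.5:
  [0→1]: (683.4+500.7)/2 × 1 = 592.05
  [1→7]: (500.7+77.5)/2 × 6 = 1734.6
  [7→9]: (77.5+41.6)/2 × 2 = 119.1
  [9→9.5]: (41.6+35.6)/2 × 0.5 = 19.3
  Sum = 2465.05 µg/L·h
Extrapolated tail: C_last / k_e = 35.6 / 0.311 = 114.469
AUC_0→∞ = 2465.05 + 114.469 = 2579.519 µg/L·h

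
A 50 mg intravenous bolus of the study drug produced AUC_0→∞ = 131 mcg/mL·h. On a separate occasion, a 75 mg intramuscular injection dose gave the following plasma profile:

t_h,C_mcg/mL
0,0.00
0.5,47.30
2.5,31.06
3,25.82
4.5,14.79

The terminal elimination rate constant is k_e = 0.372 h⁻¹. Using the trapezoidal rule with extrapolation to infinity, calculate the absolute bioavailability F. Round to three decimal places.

Trapezoidal AUC_0→4.5 (intramuscular injection):
  [0→0.5]: (0.00+47.30)/2 × 0.5 = 11.825
  [0.5→2.5]: (47.30+31.06)/2 × 2 = 78.36
  [2.5→3]: (31.06+25.82)/2 × 0.5 = 14.22
  [3→4.5]: (25.82+14.79)/2 × 1.5 = 30.4575
  Sum = 134.8625 mcg/mL·h
Tail: C_last/k_e = 14.79/0.372 = 39.758
AUC_0→∞ (intramuscular injection) = 134.8625 + 39.758 = 174.6205 mcg/mL·h
F = (AUC_ev/D_ev)/(AUC_iv/D_iv) = (174.6205/75)/(131/50) = 2.32827/2.62 = 0.8887

F = 0.889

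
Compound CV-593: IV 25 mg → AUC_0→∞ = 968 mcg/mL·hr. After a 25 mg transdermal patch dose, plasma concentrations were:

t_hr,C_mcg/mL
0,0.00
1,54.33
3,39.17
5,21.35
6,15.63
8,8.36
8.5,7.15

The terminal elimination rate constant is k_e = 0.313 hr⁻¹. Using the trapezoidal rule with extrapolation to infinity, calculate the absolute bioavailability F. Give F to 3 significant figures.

Trapezoidal AUC_0→8.5 (transdermal patch):
  [0→1]: (0.00+54.33)/2 × 1 = 27.165
  [1→3]: (54.33+39.17)/2 × 2 = 93.5
  [3→5]: (39.17+21.35)/2 × 2 = 60.52
  [5→6]: (21.35+15.63)/2 × 1 = 18.49
  [6→8]: (15.63+8.36)/2 × 2 = 23.99
  [8→8.5]: (8.36+7.15)/2 × 0.5 = 3.8775
  Sum = 227.5425 mcg/mL·hr
Tail: C_last/k_e = 7.15/0.313 = 22.843
AUC_0→∞ (transdermal patch) = 227.5425 + 22.843 = 250.3855 mcg/mL·hr
F = (AUC_ev/D_ev)/(AUC_iv/D_iv) = (250.3855/25)/(968/25) = 10.01542/38.72 = 0.2587

F = 0.259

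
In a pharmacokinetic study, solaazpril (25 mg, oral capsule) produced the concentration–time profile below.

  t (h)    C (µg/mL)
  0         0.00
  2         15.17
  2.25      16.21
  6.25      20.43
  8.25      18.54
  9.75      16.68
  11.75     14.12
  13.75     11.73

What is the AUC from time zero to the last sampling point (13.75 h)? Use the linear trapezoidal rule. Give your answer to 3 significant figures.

Trapezoidal AUC_0→13.75:
  [0→2]: (0.00+15.17)/2 × 2 = 15.17
  [2→2.25]: (15.17+16.21)/2 × 0.25 = 3.9225
  [2.25→6.25]: (16.21+20.43)/2 × 4 = 73.28
  [6.25→8.25]: (20.43+18.54)/2 × 2 = 38.97
  [8.25→9.75]: (18.54+16.68)/2 × 1.5 = 26.415
  [9.75→11.75]: (16.68+14.12)/2 × 2 = 30.8
  [11.75→13.75]: (14.12+11.73)/2 × 2 = 25.85
  Sum = 214.4075 µg/mL·h

AUC = 214 µg/mL·h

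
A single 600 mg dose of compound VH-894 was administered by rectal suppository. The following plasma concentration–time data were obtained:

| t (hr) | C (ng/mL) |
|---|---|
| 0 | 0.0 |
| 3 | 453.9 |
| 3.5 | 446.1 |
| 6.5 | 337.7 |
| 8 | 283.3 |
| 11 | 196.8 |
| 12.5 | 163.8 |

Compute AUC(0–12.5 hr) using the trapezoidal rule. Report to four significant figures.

Trapezoidal AUC_0→12.5:
  [0→3]: (0.0+453.9)/2 × 3 = 680.85
  [3→3.5]: (453.9+446.1)/2 × 0.5 = 225.0
  [3.5→6.5]: (446.1+337.7)/2 × 3 = 1175.7
  [6.5→8]: (337.7+283.3)/2 × 1.5 = 465.75
  [8→11]: (283.3+196.8)/2 × 3 = 720.15
  [11→12.5]: (196.8+163.8)/2 × 1.5 = 270.45
  Sum = 3537.9 ng/mL·hr

AUC = 3538 ng/mL·hr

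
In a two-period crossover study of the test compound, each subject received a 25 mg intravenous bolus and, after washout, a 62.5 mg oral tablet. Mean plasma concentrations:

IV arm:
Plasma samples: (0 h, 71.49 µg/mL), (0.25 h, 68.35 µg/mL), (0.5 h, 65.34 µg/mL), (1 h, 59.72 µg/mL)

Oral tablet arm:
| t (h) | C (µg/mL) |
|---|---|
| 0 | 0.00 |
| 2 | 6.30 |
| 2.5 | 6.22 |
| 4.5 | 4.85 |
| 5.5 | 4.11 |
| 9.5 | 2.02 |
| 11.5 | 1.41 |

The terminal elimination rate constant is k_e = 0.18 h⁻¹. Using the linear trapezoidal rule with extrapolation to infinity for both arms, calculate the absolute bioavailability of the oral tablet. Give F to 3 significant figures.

Trapezoidal AUC_0→1 (IV):
  [0→0.25]: (71.49+68.35)/2 × 0.25 = 17.48
  [0.25→0.5]: (68.35+65.34)/2 × 0.25 = 16.71125
  [0.5→1]: (65.34+59.72)/2 × 0.5 = 31.265
  Sum = 65.45625 µg/mL·h
IV tail: 59.72/0.18 = 331.778; AUC_iv,0→∞ = 65.45625 + 331.778 = 397.23425 µg/mL·h
Trapezoidal AUC_0→11.5 (oral tablet):
  [0→2]: (0.00+6.30)/2 × 2 = 6.3
  [2→2.5]: (6.30+6.22)/2 × 0.5 = 3.13
  [2.5→4.5]: (6.22+4.85)/2 × 2 = 11.07
  [4.5→5.5]: (4.85+4.11)/2 × 1 = 4.48
  [5.5→9.5]: (4.11+2.02)/2 × 4 = 12.26
  [9.5→11.5]: (2.02+1.41)/2 × 2 = 3.43
  Sum = 40.67 µg/mL·h
oral tablet tail: 1.41/0.18 = 7.833; AUC_ev,0→∞ = 40.67 + 7.833 = 48.503 µg/mL·h
F = (AUC_ev/D_ev)/(AUC_iv/D_iv) = (48.503/62.5)/(397.23425/25) = 0.776048/15.88937 = 0.0488

F = 0.0488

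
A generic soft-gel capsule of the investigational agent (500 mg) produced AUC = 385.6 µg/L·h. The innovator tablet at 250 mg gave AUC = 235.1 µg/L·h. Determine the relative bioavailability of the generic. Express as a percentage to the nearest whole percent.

F_rel = 82%

F_rel = (AUC_test/D_test) / (AUC_ref/D_ref)
      = (385.6/500) / (235.1/250)
      = 0.7712 / 0.9404 = 0.8201 = 82.01%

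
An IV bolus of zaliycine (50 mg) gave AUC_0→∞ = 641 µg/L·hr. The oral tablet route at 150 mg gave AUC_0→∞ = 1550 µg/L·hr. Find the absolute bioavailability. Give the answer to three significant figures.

F = (AUC_ev / D_ev) / (AUC_iv / D_iv)
  = (1550/150) / (641/50)
  = 10.3333 / 12.82 = 0.8060

F = 0.806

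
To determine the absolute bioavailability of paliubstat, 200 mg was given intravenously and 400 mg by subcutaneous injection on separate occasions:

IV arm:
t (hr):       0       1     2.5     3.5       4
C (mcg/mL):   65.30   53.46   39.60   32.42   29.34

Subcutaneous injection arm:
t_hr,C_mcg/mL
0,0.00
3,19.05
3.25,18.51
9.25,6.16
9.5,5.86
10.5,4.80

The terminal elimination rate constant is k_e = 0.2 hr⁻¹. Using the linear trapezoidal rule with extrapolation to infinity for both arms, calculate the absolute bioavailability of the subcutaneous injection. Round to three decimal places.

F = 0.211

Trapezoidal AUC_0→4 (IV):
  [0→1]: (65.30+53.46)/2 × 1 = 59.38
  [1→2.5]: (53.46+39.60)/2 × 1.5 = 69.795
  [2.5→3.5]: (39.60+32.42)/2 × 1 = 36.01
  [3.5→4]: (32.42+29.34)/2 × 0.5 = 15.44
  Sum = 180.625 mcg/mL·hr
IV tail: 29.34/0.2 = 146.700; AUC_iv,0→∞ = 180.625 + 146.700 = 327.325 mcg/mL·hr
Trapezoidal AUC_0→10.5 (subcutaneous injection):
  [0→3]: (0.00+19.05)/2 × 3 = 28.575
  [3→3.25]: (19.05+18.51)/2 × 0.25 = 4.695
  [3.25→9.25]: (18.51+6.16)/2 × 6 = 74.01
  [9.25→9.5]: (6.16+5.86)/2 × 0.25 = 1.5025
  [9.5→10.5]: (5.86+4.80)/2 × 1 = 5.33
  Sum = 114.1125 mcg/mL·hr
subcutaneous injection tail: 4.80/0.2 = 24.000; AUC_ev,0→∞ = 114.1125 + 24.000 = 138.1125 mcg/mL·hr
F = (AUC_ev/D_ev)/(AUC_iv/D_iv) = (138.1125/400)/(327.325/200) = 0.34528125/1.636625 = 0.2110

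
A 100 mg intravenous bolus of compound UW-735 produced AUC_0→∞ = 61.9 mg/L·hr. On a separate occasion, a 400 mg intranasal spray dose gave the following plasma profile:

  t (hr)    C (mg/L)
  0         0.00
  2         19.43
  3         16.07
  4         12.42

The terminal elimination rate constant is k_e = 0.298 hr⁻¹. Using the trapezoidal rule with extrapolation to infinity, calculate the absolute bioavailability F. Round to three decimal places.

Trapezoidal AUC_0→4 (intranasal spray):
  [0→2]: (0.00+19.43)/2 × 2 = 19.43
  [2→3]: (19.43+16.07)/2 × 1 = 17.75
  [3→4]: (16.07+12.42)/2 × 1 = 14.245
  Sum = 51.425 mg/L·hr
Tail: C_last/k_e = 12.42/0.298 = 41.678
AUC_0→∞ (intranasal spray) = 51.425 + 41.678 = 93.103 mg/L·hr
F = (AUC_ev/D_ev)/(AUC_iv/D_iv) = (93.103/400)/(61.9/100) = 0.2327575/0.619 = 0.3760

F = 0.376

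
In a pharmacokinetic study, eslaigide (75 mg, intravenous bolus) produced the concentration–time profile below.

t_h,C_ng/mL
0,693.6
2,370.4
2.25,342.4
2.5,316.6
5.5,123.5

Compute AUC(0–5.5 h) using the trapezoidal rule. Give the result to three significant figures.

Trapezoidal AUC_0→5.5:
  [0→2]: (693.6+370.4)/2 × 2 = 1064.0
  [2→2.25]: (370.4+342.4)/2 × 0.25 = 89.1
  [2.25→2.5]: (342.4+316.6)/2 × 0.25 = 82.375
  [2.5→5.5]: (316.6+123.5)/2 × 3 = 660.15
  Sum = 1895.625 ng/mL·h

AUC = 1900 ng/mL·h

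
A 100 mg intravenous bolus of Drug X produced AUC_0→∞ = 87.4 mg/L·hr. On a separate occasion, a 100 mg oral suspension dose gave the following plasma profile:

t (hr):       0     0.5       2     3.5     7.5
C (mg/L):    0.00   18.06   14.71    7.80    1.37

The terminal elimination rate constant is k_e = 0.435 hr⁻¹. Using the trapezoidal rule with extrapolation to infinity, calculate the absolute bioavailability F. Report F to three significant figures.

F = 0.772

Trapezoidal AUC_0→7.5 (oral suspension):
  [0→0.5]: (0.00+18.06)/2 × 0.5 = 4.515
  [0.5→2]: (18.06+14.71)/2 × 1.5 = 24.5775
  [2→3.5]: (14.71+7.80)/2 × 1.5 = 16.8825
  [3.5→7.5]: (7.80+1.37)/2 × 4 = 18.34
  Sum = 64.315 mg/L·hr
Tail: C_last/k_e = 1.37/0.435 = 3.149
AUC_0→∞ (oral suspension) = 64.315 + 3.149 = 67.464 mg/L·hr
F = (AUC_ev/D_ev)/(AUC_iv/D_iv) = (67.464/100)/(87.4/100) = 0.67464/0.874 = 0.7719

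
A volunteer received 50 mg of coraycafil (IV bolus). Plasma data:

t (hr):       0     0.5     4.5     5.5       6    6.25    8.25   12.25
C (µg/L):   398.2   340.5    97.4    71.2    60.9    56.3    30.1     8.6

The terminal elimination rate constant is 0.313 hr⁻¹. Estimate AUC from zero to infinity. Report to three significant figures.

AUC = 1380 µg/L·hr

Trapezoidal AUC_0→12.25:
  [0→0.5]: (398.2+340.5)/2 × 0.5 = 184.675
  [0.5→4.5]: (340.5+97.4)/2 × 4 = 875.8
  [4.5→5.5]: (97.4+71.2)/2 × 1 = 84.3
  [5.5→6]: (71.2+60.9)/2 × 0.5 = 33.025
  [6→6.25]: (60.9+56.3)/2 × 0.25 = 14.65
  [6.25→8.25]: (56.3+30.1)/2 × 2 = 86.4
  [8.25→12.25]: (30.1+8.6)/2 × 4 = 77.4
  Sum = 1356.25 µg/L·hr
Extrapolated tail: C_last / k_e = 8.6 / 0.313 = 27.476
AUC_0→∞ = 1356.25 + 27.476 = 1383.726 µg/L·hr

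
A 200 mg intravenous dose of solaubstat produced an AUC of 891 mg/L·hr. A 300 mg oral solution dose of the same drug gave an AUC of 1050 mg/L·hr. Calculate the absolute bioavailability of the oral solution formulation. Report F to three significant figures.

F = (AUC_ev / D_ev) / (AUC_iv / D_iv)
  = (1050/300) / (891/200)
  = 3.5 / 4.455 = 0.7856

F = 0.786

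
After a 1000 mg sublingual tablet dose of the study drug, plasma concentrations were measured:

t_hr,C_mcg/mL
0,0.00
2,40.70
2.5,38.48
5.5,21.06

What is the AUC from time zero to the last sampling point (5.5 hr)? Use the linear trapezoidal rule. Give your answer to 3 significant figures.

Trapezoidal AUC_0→5.5:
  [0→2]: (0.00+40.70)/2 × 2 = 40.7
  [2→2.5]: (40.70+38.48)/2 × 0.5 = 19.795
  [2.5→5.5]: (38.48+21.06)/2 × 3 = 89.31
  Sum = 149.805 mcg/mL·hr

AUC = 150 mcg/mL·hr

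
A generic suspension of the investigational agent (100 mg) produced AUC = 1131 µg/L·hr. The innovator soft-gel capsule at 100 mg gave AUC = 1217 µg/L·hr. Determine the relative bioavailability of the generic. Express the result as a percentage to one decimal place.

F_rel = (AUC_test/D_test) / (AUC_ref/D_ref)
      = (1131/100) / (1217/100)
      = 11.31 / 12.17 = 0.9293 = 92.93%

F_rel = 92.9%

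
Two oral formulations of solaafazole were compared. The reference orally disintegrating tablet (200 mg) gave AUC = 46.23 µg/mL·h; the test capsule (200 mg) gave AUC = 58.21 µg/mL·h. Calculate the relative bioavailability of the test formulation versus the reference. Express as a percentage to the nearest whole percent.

F_rel = 126%

F_rel = (AUC_test/D_test) / (AUC_ref/D_ref)
      = (58.21/200) / (46.23/200)
      = 0.29105 / 0.23115 = 1.2591 = 125.91%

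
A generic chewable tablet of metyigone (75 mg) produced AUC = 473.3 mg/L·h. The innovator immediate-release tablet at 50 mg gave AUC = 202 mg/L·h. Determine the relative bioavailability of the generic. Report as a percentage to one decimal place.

F_rel = 156.2%

F_rel = (AUC_test/D_test) / (AUC_ref/D_ref)
      = (473.3/75) / (202/50)
      = 6.31067 / 4.04 = 1.5620 = 156.20%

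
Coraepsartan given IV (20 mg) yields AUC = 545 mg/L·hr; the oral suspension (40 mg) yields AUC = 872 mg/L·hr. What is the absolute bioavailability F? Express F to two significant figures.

F = (AUC_ev / D_ev) / (AUC_iv / D_iv)
  = (872/40) / (545/20)
  = 21.8 / 27.25 = 0.8000

F = 0.80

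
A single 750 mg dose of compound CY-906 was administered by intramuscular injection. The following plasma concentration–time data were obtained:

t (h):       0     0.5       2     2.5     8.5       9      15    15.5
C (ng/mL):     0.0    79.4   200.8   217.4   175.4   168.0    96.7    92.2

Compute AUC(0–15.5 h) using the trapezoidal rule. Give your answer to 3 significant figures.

Trapezoidal AUC_0→15.5:
  [0→0.5]: (0.0+79.4)/2 × 0.5 = 19.85
  [0.5→2]: (79.4+200.8)/2 × 1.5 = 210.15
  [2→2.5]: (200.8+217.4)/2 × 0.5 = 104.55
  [2.5→8.5]: (217.4+175.4)/2 × 6 = 1178.4
  [8.5→9]: (175.4+168.0)/2 × 0.5 = 85.85
  [9→15]: (168.0+96.7)/2 × 6 = 794.1
  [15→15.5]: (96.7+92.2)/2 × 0.5 = 47.225
  Sum = 2440.125 ng/mL·h

AUC = 2440 ng/mL·h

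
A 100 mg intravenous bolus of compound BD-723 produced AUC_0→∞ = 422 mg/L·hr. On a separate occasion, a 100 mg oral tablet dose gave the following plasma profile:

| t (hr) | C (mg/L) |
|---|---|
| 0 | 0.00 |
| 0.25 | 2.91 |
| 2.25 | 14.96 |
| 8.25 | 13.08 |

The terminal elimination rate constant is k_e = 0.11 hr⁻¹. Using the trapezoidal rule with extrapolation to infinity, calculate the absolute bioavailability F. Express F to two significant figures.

F = 0.52

Trapezoidal AUC_0→8.25 (oral tablet):
  [0→0.25]: (0.00+2.91)/2 × 0.25 = 0.36375
  [0.25→2.25]: (2.91+14.96)/2 × 2 = 17.87
  [2.25→8.25]: (14.96+13.08)/2 × 6 = 84.12
  Sum = 102.35375 mg/L·hr
Tail: C_last/k_e = 13.08/0.11 = 118.909
AUC_0→∞ (oral tablet) = 102.35375 + 118.909 = 221.26275 mg/L·hr
F = (AUC_ev/D_ev)/(AUC_iv/D_iv) = (221.26275/100)/(422/100) = 2.2126275/4.22 = 0.5243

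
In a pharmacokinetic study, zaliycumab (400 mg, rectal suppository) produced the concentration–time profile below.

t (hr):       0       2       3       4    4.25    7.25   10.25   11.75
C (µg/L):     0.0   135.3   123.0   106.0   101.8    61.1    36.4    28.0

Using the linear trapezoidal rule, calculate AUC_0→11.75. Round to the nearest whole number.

Trapezoidal AUC_0→11.75:
  [0→2]: (0.0+135.3)/2 × 2 = 135.3
  [2→3]: (135.3+123.0)/2 × 1 = 129.15
  [3→4]: (123.0+106.0)/2 × 1 = 114.5
  [4→4.25]: (106.0+101.8)/2 × 0.25 = 25.975
  [4.25→7.25]: (101.8+61.1)/2 × 3 = 244.35
  [7.25→10.25]: (61.1+36.4)/2 × 3 = 146.25
  [10.25→11.75]: (36.4+28.0)/2 × 1.5 = 48.3
  Sum = 843.825 µg/L·hr

AUC = 844 µg/L·hr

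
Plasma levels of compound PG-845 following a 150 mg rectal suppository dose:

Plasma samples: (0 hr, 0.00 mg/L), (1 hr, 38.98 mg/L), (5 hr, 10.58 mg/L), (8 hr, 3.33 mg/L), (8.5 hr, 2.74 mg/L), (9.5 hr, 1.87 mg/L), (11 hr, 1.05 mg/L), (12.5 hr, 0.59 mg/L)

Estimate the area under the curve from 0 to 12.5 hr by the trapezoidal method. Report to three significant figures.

AUC = 147 mg/L·hr

Trapezoidal AUC_0→12.5:
  [0→1]: (0.00+38.98)/2 × 1 = 19.49
  [1→5]: (38.98+10.58)/2 × 4 = 99.12
  [5→8]: (10.58+3.33)/2 × 3 = 20.865
  [8→8.5]: (3.33+2.74)/2 × 0.5 = 1.5175
  [8.5→9.5]: (2.74+1.87)/2 × 1 = 2.305
  [9.5→11]: (1.87+1.05)/2 × 1.5 = 2.19
  [11→12.5]: (1.05+0.59)/2 × 1.5 = 1.23
  Sum = 146.7175 mg/L·hr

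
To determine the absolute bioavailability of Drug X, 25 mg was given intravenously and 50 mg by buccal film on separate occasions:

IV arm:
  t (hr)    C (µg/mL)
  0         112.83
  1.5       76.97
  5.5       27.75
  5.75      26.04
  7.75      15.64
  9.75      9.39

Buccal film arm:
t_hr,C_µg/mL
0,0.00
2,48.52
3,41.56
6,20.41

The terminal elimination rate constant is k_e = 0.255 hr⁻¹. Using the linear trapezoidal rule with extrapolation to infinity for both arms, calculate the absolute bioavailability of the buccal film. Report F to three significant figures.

Trapezoidal AUC_0→9.75 (IV):
  [0→1.5]: (112.83+76.97)/2 × 1.5 = 142.35
  [1.5→5.5]: (76.97+27.75)/2 × 4 = 209.44
  [5.5→5.75]: (27.75+26.04)/2 × 0.25 = 6.72375
  [5.75→7.75]: (26.04+15.64)/2 × 2 = 41.68
  [7.75→9.75]: (15.64+9.39)/2 × 2 = 25.03
  Sum = 425.22375 µg/mL·hr
IV tail: 9.39/0.255 = 36.824; AUC_iv,0→∞ = 425.22375 + 36.824 = 462.04775 µg/mL·hr
Trapezoidal AUC_0→6 (buccal film):
  [0→2]: (0.00+48.52)/2 × 2 = 48.52
  [2→3]: (48.52+41.56)/2 × 1 = 45.04
  [3→6]: (41.56+20.41)/2 × 3 = 92.955
  Sum = 186.515 µg/mL·hr
buccal film tail: 20.41/0.255 = 80.039; AUC_ev,0→∞ = 186.515 + 80.039 = 266.554 µg/mL·hr
F = (AUC_ev/D_ev)/(AUC_iv/D_iv) = (266.554/50)/(462.04775/25) = 5.33108/18.48191 = 0.2884

F = 0.288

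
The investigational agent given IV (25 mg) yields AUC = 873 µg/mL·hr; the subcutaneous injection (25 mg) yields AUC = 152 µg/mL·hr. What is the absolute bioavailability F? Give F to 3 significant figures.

F = (AUC_ev / D_ev) / (AUC_iv / D_iv)
  = (152/25) / (873/25)
  = 6.08 / 34.92 = 0.1741

F = 0.174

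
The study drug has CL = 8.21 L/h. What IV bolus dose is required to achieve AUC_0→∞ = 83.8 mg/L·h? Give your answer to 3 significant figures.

Dose = 688 mg

Dose_iv = CL × AUC_0→∞
     = 8.21 × 83.8 = 687.998 mg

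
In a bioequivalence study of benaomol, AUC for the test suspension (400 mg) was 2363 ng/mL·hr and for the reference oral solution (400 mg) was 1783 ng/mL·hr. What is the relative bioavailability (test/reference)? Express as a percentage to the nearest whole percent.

F_rel = (AUC_test/D_test) / (AUC_ref/D_ref)
      = (2363/400) / (1783/400)
      = 5.9075 / 4.4575 = 1.3253 = 132.53%

F_rel = 133%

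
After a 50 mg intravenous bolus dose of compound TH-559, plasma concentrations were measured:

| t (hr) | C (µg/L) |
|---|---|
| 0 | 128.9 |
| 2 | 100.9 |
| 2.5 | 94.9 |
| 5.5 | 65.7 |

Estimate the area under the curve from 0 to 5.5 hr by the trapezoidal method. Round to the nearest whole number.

AUC = 520 µg/L·hr

Trapezoidal AUC_0→5.5:
  [0→2]: (128.9+100.9)/2 × 2 = 229.8
  [2→2.5]: (100.9+94.9)/2 × 0.5 = 48.95
  [2.5→5.5]: (94.9+65.7)/2 × 3 = 240.9
  Sum = 519.65 µg/L·hr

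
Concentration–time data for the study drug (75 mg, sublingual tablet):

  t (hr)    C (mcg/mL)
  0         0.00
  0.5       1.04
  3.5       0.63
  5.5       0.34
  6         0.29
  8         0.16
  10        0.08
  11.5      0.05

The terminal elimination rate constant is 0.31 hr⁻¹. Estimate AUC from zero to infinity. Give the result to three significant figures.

AUC = 4.84 mcg/mL·hr

Trapezoidal AUC_0→11.5:
  [0→0.5]: (0.00+1.04)/2 × 0.5 = 0.26
  [0.5→3.5]: (1.04+0.63)/2 × 3 = 2.505
  [3.5→5.5]: (0.63+0.34)/2 × 2 = 0.97
  [5.5→6]: (0.34+0.29)/2 × 0.5 = 0.1575
  [6→8]: (0.29+0.16)/2 × 2 = 0.45
  [8→10]: (0.16+0.08)/2 × 2 = 0.24
  [10→11.5]: (0.08+0.05)/2 × 1.5 = 0.0975
  Sum = 4.68 mcg/mL·hr
Extrapolated tail: C_last / k_e = 0.05 / 0.31 = 0.161
AUC_0→∞ = 4.68 + 0.161 = 4.841 mcg/mL·hr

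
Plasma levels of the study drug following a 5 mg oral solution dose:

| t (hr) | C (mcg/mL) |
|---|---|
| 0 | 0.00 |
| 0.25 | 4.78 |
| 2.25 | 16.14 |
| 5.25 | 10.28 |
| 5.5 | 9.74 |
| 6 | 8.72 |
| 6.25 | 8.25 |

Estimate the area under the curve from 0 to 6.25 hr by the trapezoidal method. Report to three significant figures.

AUC = 70.4 mcg/mL·hr

Trapezoidal AUC_0→6.25:
  [0→0.25]: (0.00+4.78)/2 × 0.25 = 0.5975
  [0.25→2.25]: (4.78+16.14)/2 × 2 = 20.92
  [2.25→5.25]: (16.14+10.28)/2 × 3 = 39.63
  [5.25→5.5]: (10.28+9.74)/2 × 0.25 = 2.5025
  [5.5→6]: (9.74+8.72)/2 × 0.5 = 4.615
  [6→6.25]: (8.72+8.25)/2 × 0.25 = 2.12125
  Sum = 70.38625 mcg/mL·hr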